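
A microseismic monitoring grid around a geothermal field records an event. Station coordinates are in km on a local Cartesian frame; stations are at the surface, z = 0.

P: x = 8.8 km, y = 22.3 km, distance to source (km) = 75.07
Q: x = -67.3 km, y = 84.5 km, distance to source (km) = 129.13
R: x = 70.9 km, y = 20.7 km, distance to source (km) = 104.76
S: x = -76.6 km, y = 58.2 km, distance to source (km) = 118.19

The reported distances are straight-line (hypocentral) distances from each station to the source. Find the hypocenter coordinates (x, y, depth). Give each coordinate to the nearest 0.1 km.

(-3.8, -4.2, 69.1)

Each station gives a sphere (x−x_i)² + (y−y_i)² + z² = d_i² (stations at z=0).
Subtracting the P sphere from Q and R: z² cancels, leaving linear equations in x and y:
-152.2 x + 124.4 y = 55.76
124.2 x − 3.2 y = -458.58
Solving: x ≈ -3.801, y ≈ -4.202 km (keep extra digits for the depth step; rounded: -3.8, -4.2).
Then from the P sphere: z² = 75.07² − (x − 8.8)² − (y − 22.3)² with x = -3.801, y = -4.202, so z ≈ 69.097 ≈ 69.1 km.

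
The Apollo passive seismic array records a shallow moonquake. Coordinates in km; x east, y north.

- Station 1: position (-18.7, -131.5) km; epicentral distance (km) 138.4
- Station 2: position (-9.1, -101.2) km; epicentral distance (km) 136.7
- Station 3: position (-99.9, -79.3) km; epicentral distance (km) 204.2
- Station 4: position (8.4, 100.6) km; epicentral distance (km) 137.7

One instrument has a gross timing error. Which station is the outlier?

Solve using three stations at a time. Using Station 2, Station 3, Station 4 (subtract circle equations pairwise → linear system) gives (x, y) ≈ (91.8, -9.0).
Distances from that point to each station vs reported:
  Station 1: calculated 165.0 vs reported 138.4 → residual 26.6 km
  Station 2: calculated 136.7 vs reported 136.7 → residual 0.0 km
  Station 3: calculated 204.2 vs reported 204.2 → residual 0.0 km
  Station 4: calculated 137.7 vs reported 137.7 → residual 0.0 km
Station 2, Station 3, Station 4 are mutually consistent (residuals ≈ 0); Station 1 is off by 26.6 km.

Station 1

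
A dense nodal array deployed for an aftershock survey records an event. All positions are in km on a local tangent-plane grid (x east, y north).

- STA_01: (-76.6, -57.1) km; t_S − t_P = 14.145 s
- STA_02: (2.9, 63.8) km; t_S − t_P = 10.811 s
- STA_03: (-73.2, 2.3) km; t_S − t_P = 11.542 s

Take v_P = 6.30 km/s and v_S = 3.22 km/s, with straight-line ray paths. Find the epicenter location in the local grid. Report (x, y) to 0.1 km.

x ≈ 2.2 km, y ≈ -7.4 km

Distance from S−P lag: d = Δt · v_P v_S / (v_P − v_S) = Δt · (6.30·3.22)/(6.30−3.22) ≈ 6.5864·Δt.
So d_STA_01 = 93.16, d_STA_02 = 71.21, d_STA_03 = 76.02 km.
Circle about each station: (x + 76.6)² + (y + 57.1)² = 93.16²; (x − 2.9)² + (y − 63.8)² = 71.21²; (x + 73.2)² + (y − 2.3)² = 76.02².
Subtracting the STA_01 equation from the STA_02 and STA_03 equations removes the quadratic terms:
159.0 x + 241.8 y = -1441.20
6.8 x + 118.8 y = -864.69
Solving the 2×2 system: x ≈ 2.2, y ≈ -7.4 km.
Check against STA_01 (with the unrounded x, y): √((x + 76.6)²+(y + 57.1)²) = 93.16 ≈ 93.16 km. ✓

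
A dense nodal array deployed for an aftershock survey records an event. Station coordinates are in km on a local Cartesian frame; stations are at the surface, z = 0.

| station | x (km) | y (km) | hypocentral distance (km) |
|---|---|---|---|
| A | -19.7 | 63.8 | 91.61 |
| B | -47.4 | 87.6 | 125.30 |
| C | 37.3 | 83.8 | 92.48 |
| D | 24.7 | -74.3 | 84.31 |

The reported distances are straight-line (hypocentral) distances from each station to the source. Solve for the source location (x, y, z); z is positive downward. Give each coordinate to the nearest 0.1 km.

Each station gives a sphere (x−x_i)² + (y−y_i)² + z² = d_i² (stations at z=0).
Subtracting the A sphere from B and C: z² cancels, leaving linear equations in x and y:
-55.4 x + 47.6 y = -1845.71
114.0 x + 40.0 y = 3795.04
Solving: x ≈ 33.297, y ≈ -0.022 km (keep extra digits for the depth step; rounded: 33.3, -0.0).
Then from the A sphere: z² = 91.61² − (x + 19.7)² − (y − 63.8)² with x = 33.297, y = -0.022, so z ≈ 38.865 ≈ 38.9 km.
Check against D (with the unrounded solution): distance 84.27 ≈ 84.31 km. ✓

(33.3, -0.0, 38.9)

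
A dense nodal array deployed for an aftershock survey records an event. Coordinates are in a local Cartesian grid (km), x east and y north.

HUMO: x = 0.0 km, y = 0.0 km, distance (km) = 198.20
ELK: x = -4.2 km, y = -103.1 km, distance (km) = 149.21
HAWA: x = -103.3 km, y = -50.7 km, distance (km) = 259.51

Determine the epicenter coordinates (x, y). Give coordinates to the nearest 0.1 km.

Circle about each station: x² + y² = 198.20²; (x + 4.2)² + (y + 103.1)² = 149.21²; (x + 103.3)² + (y + 50.7)² = 259.51².
Subtracting the HUMO equation from the ELK and HAWA equations removes the quadratic terms:
-8.4 x − 206.2 y = 27666.87
-206.6 x − 101.4 y = -14820.82
Solving the 2×2 system: x ≈ 140.4, y ≈ -139.9 km.

x ≈ 140.4 km, y ≈ -139.9 km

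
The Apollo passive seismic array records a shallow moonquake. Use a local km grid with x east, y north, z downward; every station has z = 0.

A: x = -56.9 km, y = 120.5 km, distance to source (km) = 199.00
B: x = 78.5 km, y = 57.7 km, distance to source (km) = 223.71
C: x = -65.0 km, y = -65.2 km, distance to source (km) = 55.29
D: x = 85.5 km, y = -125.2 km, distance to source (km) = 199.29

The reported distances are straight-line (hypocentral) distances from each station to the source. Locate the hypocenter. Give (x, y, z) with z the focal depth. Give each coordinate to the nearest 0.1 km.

Each station gives a sphere (x−x_i)² + (y−y_i)² + z² = d_i² (stations at z=0).
Subtracting the A sphere from B and C: z² cancels, leaving linear equations in x and y:
270.8 x − 125.6 y = -18711.48
-16.2 x − 371.4 y = 27262.20
Solving: x ≈ -101.097, y ≈ -68.994 km (keep extra digits for the depth step; rounded: -101.1, -69.0).
Then from the A sphere: z² = 199.00² − (x + 56.9)² − (y − 120.5)² with x = -101.097, y = -68.994, so z ≈ 41.709 ≈ 41.7 km.

(-101.1, -69.0, 41.7)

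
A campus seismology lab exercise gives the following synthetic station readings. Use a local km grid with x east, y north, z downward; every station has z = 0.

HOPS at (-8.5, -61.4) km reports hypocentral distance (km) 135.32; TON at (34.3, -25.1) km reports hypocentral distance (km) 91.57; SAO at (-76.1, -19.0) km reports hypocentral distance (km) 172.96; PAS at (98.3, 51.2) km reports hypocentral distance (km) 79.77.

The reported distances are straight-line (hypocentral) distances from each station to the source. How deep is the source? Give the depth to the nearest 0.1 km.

68.8 km

Each station gives a sphere (x−x_i)² + (y−y_i)² + z² = d_i² (stations at z=0).
Subtracting the HOPS sphere from TON and SAO: z² cancels, leaving linear equations in x and y:
85.6 x + 72.6 y = 7890.73
-135.2 x + 84.8 y = -9293.66
Solving: x ≈ 78.706, y ≈ 15.889 km (keep extra digits for the depth step; rounded: 78.7, 15.9).
Then from the HOPS sphere: z² = 135.32² − (x + 8.5)² − (y + 61.4)² with x = 78.706, y = 15.889, so z ≈ 68.797 ≈ 68.8 km.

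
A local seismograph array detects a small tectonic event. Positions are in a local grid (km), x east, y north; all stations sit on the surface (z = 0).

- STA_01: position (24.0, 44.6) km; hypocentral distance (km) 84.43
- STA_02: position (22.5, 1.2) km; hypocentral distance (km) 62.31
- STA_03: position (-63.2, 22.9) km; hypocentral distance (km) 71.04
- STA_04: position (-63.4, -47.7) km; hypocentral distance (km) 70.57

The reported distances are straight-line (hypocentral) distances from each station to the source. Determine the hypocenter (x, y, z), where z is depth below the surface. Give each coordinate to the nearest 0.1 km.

Each station gives a sphere (x−x_i)² + (y−y_i)² + z² = d_i² (stations at z=0).
Subtracting the STA_01 sphere from STA_02 and STA_03: z² cancels, leaving linear equations in x and y:
-3.0 x − 86.8 y = 1188.42
-174.4 x − 43.4 y = 4035.23
Solving: x ≈ -19.902, y ≈ -13.004 km (keep extra digits for the depth step; rounded: -19.9, -13.0).
Then from the STA_01 sphere: z² = 84.43² − (x − 24.0)² − (y − 44.6)² with x = -19.902, y = -13.004, so z ≈ 43.391 ≈ 43.4 km.

x ≈ -19.9 km, y ≈ -13.0 km, depth ≈ 43.4 km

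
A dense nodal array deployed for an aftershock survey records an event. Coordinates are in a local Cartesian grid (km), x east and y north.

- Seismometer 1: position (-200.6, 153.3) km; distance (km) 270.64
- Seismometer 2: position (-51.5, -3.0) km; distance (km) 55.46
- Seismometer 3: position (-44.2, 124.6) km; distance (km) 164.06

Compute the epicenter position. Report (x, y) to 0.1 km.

Circle about each station: (x + 200.6)² + (y − 153.3)² = 270.64²; (x + 51.5)² + (y + 3.0)² = 55.46²; (x + 44.2)² + (y − 124.6)² = 164.06².
Subtracting pairs of circle equations eliminates x²+y² and gives linear equations (the radical axes):
298.2 x − 312.6 y = 9090.20
312.8 x − 57.4 y = 67.88
Solving the 2×2 system: x ≈ -6.2, y ≈ -35.0 km.
Check against Seismometer 1 (with the unrounded x, y): √((x + 200.6)²+(y − 153.3)²) = 270.64 ≈ 270.64 km. ✓

x ≈ -6.2 km, y ≈ -35.0 km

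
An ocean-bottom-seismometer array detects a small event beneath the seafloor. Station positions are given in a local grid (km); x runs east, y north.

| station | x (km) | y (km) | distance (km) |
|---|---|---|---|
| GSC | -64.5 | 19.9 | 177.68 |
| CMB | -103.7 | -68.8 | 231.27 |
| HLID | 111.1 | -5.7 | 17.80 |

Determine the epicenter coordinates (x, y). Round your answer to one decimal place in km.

(113.0, 12.0)

Circle about each station: (x + 64.5)² + (y − 19.9)² = 177.68²; (x + 103.7)² + (y + 68.8)² = 231.27²; (x − 111.1)² + (y + 5.7)² = 17.80².
Subtracting the GSC equation from the CMB and HLID equations removes the quadratic terms:
-78.4 x − 177.4 y = -10984.76
351.2 x − 51.2 y = 39072.78
Solving the 2×2 system: x ≈ 113.0, y ≈ 12.0 km.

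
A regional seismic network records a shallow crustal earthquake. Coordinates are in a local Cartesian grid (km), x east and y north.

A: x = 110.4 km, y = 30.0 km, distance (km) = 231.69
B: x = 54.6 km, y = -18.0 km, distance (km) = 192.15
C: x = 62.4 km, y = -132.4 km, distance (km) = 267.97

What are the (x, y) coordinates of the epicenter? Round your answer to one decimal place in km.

Circle about each station: (x − 110.4)² + (y − 30.0)² = 231.69²; (x − 54.6)² + (y + 18.0)² = 192.15²; (x − 62.4)² + (y + 132.4)² = 267.97².
Subtracting the A equation from the B and C equations removes the quadratic terms:
-111.6 x − 96.0 y = 6975.63
-96.0 x − 324.8 y = -9792.30
Solving the 2×2 system: x ≈ -118.6, y ≈ 65.2 km.

-118.6 km east, 65.2 km north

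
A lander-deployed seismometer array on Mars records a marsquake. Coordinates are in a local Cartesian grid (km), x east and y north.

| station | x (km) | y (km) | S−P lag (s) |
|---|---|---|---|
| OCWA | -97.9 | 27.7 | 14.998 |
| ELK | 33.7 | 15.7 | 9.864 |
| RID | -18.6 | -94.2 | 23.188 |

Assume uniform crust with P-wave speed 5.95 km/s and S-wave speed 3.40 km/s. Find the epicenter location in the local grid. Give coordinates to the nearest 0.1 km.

4.5 km east, 88.3 km north

Distance from S−P lag: d = Δt · v_P v_S / (v_P − v_S) = Δt · (5.95·3.40)/(5.95−3.40) ≈ 7.9333·Δt.
So d_OCWA = 118.98, d_ELK = 78.25, d_RID = 183.96 km.
Circle about each station: (x + 97.9)² + (y − 27.7)² = 118.98²; (x − 33.7)² + (y − 15.7)² = 78.25²; (x + 18.6)² + (y + 94.2)² = 183.96².
Subtracting the OCWA equation from the ELK and RID equations removes the quadratic terms:
263.2 x − 24.0 y = -936.34
158.6 x − 243.8 y = -20817.14
Solving the 2×2 system: x ≈ 4.5, y ≈ 88.3 km.
Check against OCWA (with the unrounded x, y): √((x + 97.9)²+(y − 27.7)²) = 118.99 ≈ 118.98 km. ✓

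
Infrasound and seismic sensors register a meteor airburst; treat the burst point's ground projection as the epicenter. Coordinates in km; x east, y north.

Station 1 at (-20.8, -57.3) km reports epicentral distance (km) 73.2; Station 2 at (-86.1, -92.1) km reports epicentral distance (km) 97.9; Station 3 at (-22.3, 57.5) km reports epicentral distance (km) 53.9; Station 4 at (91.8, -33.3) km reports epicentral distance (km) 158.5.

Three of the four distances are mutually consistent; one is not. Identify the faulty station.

Station 3

Solve using three stations at a time. Using Station 1, Station 2, Station 4 (subtract circle equations pairwise → linear system) gives (x, y) ≈ (-62.6, 3.2).
Distances from that point to each station vs reported:
  Station 1: calculated 73.5 vs reported 73.2 → residual 0.3 km
  Station 2: calculated 98.1 vs reported 97.9 → residual 0.2 km
  Station 3: calculated 67.6 vs reported 53.9 → residual 13.7 km
  Station 4: calculated 158.6 vs reported 158.5 → residual 0.1 km
Station 1, Station 2, Station 4 are mutually consistent (residuals ≈ 0); Station 3 is off by 13.7 km.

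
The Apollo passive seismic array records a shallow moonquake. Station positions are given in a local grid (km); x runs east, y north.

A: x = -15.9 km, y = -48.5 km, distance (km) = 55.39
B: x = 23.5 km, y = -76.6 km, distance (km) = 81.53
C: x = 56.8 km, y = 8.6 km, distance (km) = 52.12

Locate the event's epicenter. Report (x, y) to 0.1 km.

Circle about each station: (x + 15.9)² + (y + 48.5)² = 55.39²; (x − 23.5)² + (y + 76.6)² = 81.53²; (x − 56.8)² + (y − 8.6)² = 52.12².
Subtracting the A equation from the B and C equations removes the quadratic terms:
78.8 x − 56.2 y = 235.66
145.4 x + 114.2 y = 1046.70
Solving the 2×2 system: x ≈ 5.0, y ≈ 2.8 km.

(5.0, 2.8)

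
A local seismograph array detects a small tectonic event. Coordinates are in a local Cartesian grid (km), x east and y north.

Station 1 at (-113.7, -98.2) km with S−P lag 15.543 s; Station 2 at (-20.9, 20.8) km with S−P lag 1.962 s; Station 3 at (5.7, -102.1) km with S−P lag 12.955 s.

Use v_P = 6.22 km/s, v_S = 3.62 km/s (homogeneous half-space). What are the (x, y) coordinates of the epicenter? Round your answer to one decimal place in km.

(-27.4, 5.1)

Distance from S−P lag: d = Δt · v_P v_S / (v_P − v_S) = Δt · (6.22·3.62)/(6.22−3.62) ≈ 8.6602·Δt.
So d_Station 1 = 134.60, d_Station 2 = 16.99, d_Station 3 = 112.19 km.
Circle about each station: (x + 113.7)² + (y + 98.2)² = 134.60²; (x + 20.9)² + (y − 20.8)² = 16.99²; (x − 5.7)² + (y + 102.1)² = 112.19².
Subtracting the Station 1 equation from the Station 2 and Station 3 equations removes the quadratic terms:
185.6 x + 238.0 y = -3872.98
238.8 x − 7.8 y = -6583.47
Solving the 2×2 system: x ≈ -27.4, y ≈ 5.1 km.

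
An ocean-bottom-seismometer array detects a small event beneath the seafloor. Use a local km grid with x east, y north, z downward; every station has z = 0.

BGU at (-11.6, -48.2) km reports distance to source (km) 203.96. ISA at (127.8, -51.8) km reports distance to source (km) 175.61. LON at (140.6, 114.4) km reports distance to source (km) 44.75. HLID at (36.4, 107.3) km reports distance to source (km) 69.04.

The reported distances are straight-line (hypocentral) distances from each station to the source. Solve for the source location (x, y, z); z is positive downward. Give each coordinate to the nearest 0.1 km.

(101.1, 120.6, 20.1)

Each station gives a sphere (x−x_i)² + (y−y_i)² + z² = d_i² (stations at z=0).
Subtracting the BGU sphere from ISA and LON: z² cancels, leaving linear equations in x and y:
278.8 x − 7.2 y = 27319.09
304.4 x + 325.2 y = 69995.04
Solving: x ≈ 101.103, y ≈ 120.601 km (keep extra digits for the depth step; rounded: 101.1, 120.6).
Then from the BGU sphere: z² = 203.96² − (x + 11.6)² − (y + 48.2)² with x = 101.103, y = 120.601, so z ≈ 20.098 ≈ 20.1 km.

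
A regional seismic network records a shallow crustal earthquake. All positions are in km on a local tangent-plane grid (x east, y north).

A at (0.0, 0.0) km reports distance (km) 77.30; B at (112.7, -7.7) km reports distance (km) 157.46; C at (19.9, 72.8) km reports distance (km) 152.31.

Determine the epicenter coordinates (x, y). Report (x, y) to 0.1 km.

-31.7 km east, -70.5 km north

Circle about each station: x² + y² = 77.30²; (x − 112.7)² + (y + 7.7)² = 157.46²; (x − 19.9)² + (y − 72.8)² = 152.31².
Subtracting pairs of circle equations eliminates x²+y² and gives linear equations (the radical axes):
225.4 x − 15.4 y = -6057.78
39.8 x + 145.6 y = -11527.20
Solving the 2×2 system: x ≈ -31.7, y ≈ -70.5 km.
Check against A (with the unrounded x, y): √(x²+y²) = 77.30 ≈ 77.30 km. ✓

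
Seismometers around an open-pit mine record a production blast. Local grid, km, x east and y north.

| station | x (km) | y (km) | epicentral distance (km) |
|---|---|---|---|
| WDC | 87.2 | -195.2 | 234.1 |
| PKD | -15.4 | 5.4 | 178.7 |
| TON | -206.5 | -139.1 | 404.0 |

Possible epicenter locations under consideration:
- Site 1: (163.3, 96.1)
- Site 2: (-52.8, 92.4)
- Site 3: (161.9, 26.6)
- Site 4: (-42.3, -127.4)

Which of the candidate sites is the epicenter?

For each candidate, compare |candidate − station| to the reported distance:
Site 1: residuals WDC 67.0, PKD 21.7, TON 34.3 → max 67.0 km
Site 2: residuals WDC 85.8, PKD 84.0, TON 126.1 → max 126.1 km
Site 3: residuals WDC 0.1, PKD 0.1, TON 0.1 → max 0.1 km
Site 4: residuals WDC 87.9, PKD 43.2, TON 239.4 → max 239.4 km
Only Site 3 has all residuals ≈ 0.

Site 3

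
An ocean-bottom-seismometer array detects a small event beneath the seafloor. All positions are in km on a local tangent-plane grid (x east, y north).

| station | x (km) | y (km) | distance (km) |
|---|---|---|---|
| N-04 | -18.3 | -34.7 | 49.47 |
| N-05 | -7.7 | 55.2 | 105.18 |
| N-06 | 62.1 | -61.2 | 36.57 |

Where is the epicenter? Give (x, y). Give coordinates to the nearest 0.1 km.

Circle about each station: (x + 18.3)² + (y + 34.7)² = 49.47²; (x + 7.7)² + (y − 55.2)² = 105.18²; (x − 62.1)² + (y + 61.2)² = 36.57².
Subtracting pairs of circle equations eliminates x²+y² and gives linear equations (the radical axes):
21.2 x + 179.8 y = -7048.20
160.8 x − 53.0 y = 7172.79
Solving the 2×2 system: x ≈ 30.5, y ≈ -42.8 km.

(30.5, -42.8)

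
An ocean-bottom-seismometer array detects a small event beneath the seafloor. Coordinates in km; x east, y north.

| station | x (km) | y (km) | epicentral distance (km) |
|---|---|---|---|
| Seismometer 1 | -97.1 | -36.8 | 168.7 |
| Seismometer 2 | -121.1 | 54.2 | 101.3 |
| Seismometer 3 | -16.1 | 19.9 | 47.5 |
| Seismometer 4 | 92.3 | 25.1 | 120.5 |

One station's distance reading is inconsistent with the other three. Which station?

Solve using three stations at a time. Using Seismometer 2, Seismometer 3, Seismometer 4 (subtract circle equations pairwise → linear system) gives (x, y) ≈ (-20.6, 67.2).
Distances from that point to each station vs reported:
  Seismometer 1: calculated 129.1 vs reported 168.7 → residual 39.6 km
  Seismometer 2: calculated 101.3 vs reported 101.3 → residual 0.0 km
  Seismometer 3: calculated 47.6 vs reported 47.5 → residual 0.1 km
  Seismometer 4: calculated 120.5 vs reported 120.5 → residual 0.0 km
Seismometer 2, Seismometer 3, Seismometer 4 are mutually consistent (residuals ≈ 0); Seismometer 1 is off by 39.6 km.

Seismometer 1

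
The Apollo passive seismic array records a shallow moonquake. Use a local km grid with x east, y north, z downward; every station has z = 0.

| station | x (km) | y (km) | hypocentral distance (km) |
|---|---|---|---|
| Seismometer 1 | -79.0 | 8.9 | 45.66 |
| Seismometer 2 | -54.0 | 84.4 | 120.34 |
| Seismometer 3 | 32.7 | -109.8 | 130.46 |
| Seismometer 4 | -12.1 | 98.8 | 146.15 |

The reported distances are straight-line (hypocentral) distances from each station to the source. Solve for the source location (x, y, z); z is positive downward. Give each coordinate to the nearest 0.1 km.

Each station gives a sphere (x−x_i)² + (y−y_i)² + z² = d_i² (stations at z=0).
Subtracting the Seismometer 1 sphere from Seismometer 2 and Seismometer 3: z² cancels, leaving linear equations in x and y:
50.0 x + 151.0 y = -8677.73
223.4 x − 237.4 y = -8129.86
Solving: x ≈ -72.093, y ≈ -33.596 km (keep extra digits for the depth step; rounded: -72.1, -33.6).
Then from the Seismometer 1 sphere: z² = 45.66² − (x + 79.0)² − (y − 8.9)² with x = -72.093, y = -33.596, so z ≈ 15.206 ≈ 15.2 km.

(-72.1, -33.6, 15.2)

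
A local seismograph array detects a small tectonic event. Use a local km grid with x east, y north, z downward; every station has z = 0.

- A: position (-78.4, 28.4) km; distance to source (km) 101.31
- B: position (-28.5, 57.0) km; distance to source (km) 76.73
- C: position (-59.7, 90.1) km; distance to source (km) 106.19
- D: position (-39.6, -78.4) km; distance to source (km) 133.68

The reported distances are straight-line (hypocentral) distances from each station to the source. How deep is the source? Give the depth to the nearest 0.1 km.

Each station gives a sphere (x−x_i)² + (y−y_i)² + z² = d_i² (stations at z=0).
Subtracting the A sphere from B and C: z² cancels, leaving linear equations in x and y:
99.8 x + 57.2 y = 1484.35
37.4 x + 123.4 y = 3716.38
Solving: x ≈ -2.890, y ≈ 30.992 km (keep extra digits for the depth step; rounded: -2.9, 31.0).
Then from the A sphere: z² = 101.31² − (x + 78.4)² − (y − 28.4)² with x = -2.890, y = 30.992, so z ≈ 67.492 ≈ 67.5 km.

67.5 km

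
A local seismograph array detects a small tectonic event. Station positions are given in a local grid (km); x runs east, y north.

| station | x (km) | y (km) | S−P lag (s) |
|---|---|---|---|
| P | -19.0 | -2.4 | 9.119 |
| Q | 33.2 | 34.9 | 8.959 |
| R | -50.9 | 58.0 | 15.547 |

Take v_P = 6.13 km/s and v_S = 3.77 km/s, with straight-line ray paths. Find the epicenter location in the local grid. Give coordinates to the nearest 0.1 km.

Distance from S−P lag: d = Δt · v_P v_S / (v_P − v_S) = Δt · (6.13·3.77)/(6.13−3.77) ≈ 9.7924·Δt.
So d_P = 89.30, d_Q = 87.73, d_R = 152.24 km.
Circle about each station: (x + 19.0)² + (y + 2.4)² = 89.30²; (x − 33.2)² + (y − 34.9)² = 87.73²; (x + 50.9)² + (y − 58.0)² = 152.24².
Subtracting pairs of circle equations eliminates x²+y² and gives linear equations (the radical axes):
104.4 x + 74.6 y = 2231.43
-63.8 x + 120.8 y = -9614.48
Solving the 2×2 system: x ≈ 56.8, y ≈ -49.6 km.

(56.8, -49.6)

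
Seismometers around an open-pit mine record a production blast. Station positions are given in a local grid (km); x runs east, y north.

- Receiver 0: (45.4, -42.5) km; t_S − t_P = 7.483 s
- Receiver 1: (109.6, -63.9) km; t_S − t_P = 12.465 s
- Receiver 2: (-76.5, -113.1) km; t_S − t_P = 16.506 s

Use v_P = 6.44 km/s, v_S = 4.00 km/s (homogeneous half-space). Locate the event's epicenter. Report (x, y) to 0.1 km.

Distance from S−P lag: d = Δt · v_P v_S / (v_P − v_S) = Δt · (6.44·4.00)/(6.44−4.00) ≈ 10.5574·Δt.
So d_Receiver 0 = 79.00, d_Receiver 1 = 131.60, d_Receiver 2 = 174.26 km.
Circle about each station: (x − 45.4)² + (y + 42.5)² = 79.00²; (x − 109.6)² + (y + 63.9)² = 131.60²; (x + 76.5)² + (y + 113.1)² = 174.26².
Subtracting the Receiver 0 equation from the Receiver 1 and Receiver 2 equations removes the quadratic terms:
128.4 x − 42.8 y = 1150.40
-243.8 x − 141.2 y = -9349.10
Solving the 2×2 system: x ≈ 19.7, y ≈ 32.2 km.

x ≈ 19.7 km, y ≈ 32.2 km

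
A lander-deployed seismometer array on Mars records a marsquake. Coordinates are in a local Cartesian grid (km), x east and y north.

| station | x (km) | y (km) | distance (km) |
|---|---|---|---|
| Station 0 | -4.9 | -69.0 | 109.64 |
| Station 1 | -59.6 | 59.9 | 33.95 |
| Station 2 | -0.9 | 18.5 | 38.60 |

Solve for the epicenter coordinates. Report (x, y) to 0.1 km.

Circle about each station: (x + 4.9)² + (y + 69.0)² = 109.64²; (x + 59.6)² + (y − 59.9)² = 33.95²; (x + 0.9)² + (y − 18.5)² = 38.60².
Subtracting pairs of circle equations eliminates x²+y² and gives linear equations (the radical axes):
-109.4 x + 257.8 y = 13223.49
8.0 x + 175.0 y = 6089.02
Solving the 2×2 system: x ≈ -35.1, y ≈ 36.4 km.
Check against Station 0 (with the unrounded x, y): √((x + 4.9)²+(y + 69.0)²) = 109.64 ≈ 109.64 km. ✓

-35.1 km east, 36.4 km north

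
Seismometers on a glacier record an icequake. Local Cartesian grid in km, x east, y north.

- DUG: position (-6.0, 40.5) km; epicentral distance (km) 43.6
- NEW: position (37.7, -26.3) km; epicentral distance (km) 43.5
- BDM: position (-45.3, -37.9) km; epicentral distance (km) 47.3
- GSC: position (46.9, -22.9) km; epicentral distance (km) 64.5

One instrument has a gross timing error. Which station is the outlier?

Solve using three stations at a time. Using DUG, BDM, GSC (subtract circle equations pairwise → linear system) gives (x, y) ≈ (-14.2, -2.3).
Distances from that point to each station vs reported:
  DUG: calculated 43.6 vs reported 43.6 → residual 0.0 km
  NEW: calculated 57.2 vs reported 43.5 → residual 13.7 km
  BDM: calculated 47.3 vs reported 47.3 → residual 0.0 km
  GSC: calculated 64.5 vs reported 64.5 → residual 0.0 km
DUG, BDM, GSC are mutually consistent (residuals ≈ 0); NEW is off by 13.7 km.

NEW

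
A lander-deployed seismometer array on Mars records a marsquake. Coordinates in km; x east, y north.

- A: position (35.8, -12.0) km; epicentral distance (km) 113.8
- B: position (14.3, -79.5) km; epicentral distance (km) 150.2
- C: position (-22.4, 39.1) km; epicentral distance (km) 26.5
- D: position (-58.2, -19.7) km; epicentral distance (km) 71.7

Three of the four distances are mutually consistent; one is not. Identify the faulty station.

Solve using three stations at a time. Using A, B, D (subtract circle equations pairwise → linear system) gives (x, y) ≈ (-58.3, 52.0).
Distances from that point to each station vs reported:
  A: calculated 113.8 vs reported 113.8 → residual 0.0 km
  B: calculated 150.2 vs reported 150.2 → residual 0.0 km
  C: calculated 38.1 vs reported 26.5 → residual 11.6 km
  D: calculated 71.7 vs reported 71.7 → residual 0.0 km
A, B, D are mutually consistent (residuals ≈ 0); C is off by 11.6 km.

C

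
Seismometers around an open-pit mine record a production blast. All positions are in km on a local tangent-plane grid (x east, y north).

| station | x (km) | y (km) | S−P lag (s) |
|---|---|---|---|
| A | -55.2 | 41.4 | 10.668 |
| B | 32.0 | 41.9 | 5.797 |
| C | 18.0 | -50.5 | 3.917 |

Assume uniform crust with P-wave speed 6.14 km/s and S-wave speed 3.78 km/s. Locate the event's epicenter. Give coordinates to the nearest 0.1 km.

Distance from S−P lag: d = Δt · v_P v_S / (v_P − v_S) = Δt · (6.14·3.78)/(6.14−3.78) ≈ 9.8344·Δt.
So d_A = 104.91, d_B = 57.01, d_C = 38.52 km.
Circle about each station: (x + 55.2)² + (y − 41.4)² = 104.91²; (x − 32.0)² + (y − 41.9)² = 57.01²; (x − 18.0)² + (y + 50.5)² = 38.52².
Subtracting the A equation from the B and C equations removes the quadratic terms:
174.4 x + 1.0 y = 5774.58
146.4 x − 183.8 y = 7635.57
Solving the 2×2 system: x ≈ 33.2, y ≈ -15.1 km.
Check against A (with the unrounded x, y): √((x + 55.2)²+(y − 41.4)²) = 104.91 ≈ 104.91 km. ✓

x ≈ 33.2 km, y ≈ -15.1 km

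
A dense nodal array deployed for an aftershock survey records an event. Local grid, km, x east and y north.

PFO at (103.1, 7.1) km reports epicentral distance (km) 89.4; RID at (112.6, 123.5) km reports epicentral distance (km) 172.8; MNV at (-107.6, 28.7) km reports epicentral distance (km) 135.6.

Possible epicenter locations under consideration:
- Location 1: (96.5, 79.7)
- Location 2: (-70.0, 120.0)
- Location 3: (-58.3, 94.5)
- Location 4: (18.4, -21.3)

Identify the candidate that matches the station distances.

For each candidate, compare |candidate − station| to the reported distance:
Location 1: residuals PFO 16.5, RID 126.1, MNV 74.8 → max 126.1 km
Location 2: residuals PFO 117.3, RID 9.8, MNV 36.9 → max 117.3 km
Location 3: residuals PFO 94.1, RID 0.5, MNV 53.4 → max 94.1 km
Location 4: residuals PFO 0.1, RID 0.1, MNV 0.0 → max 0.1 km
Only Location 4 has all residuals ≈ 0.

Location 4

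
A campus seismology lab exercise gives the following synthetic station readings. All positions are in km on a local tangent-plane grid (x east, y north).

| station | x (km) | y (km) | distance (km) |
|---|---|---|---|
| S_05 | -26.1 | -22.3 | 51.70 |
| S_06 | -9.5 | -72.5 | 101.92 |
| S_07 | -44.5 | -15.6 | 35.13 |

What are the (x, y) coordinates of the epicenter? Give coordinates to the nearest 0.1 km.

Circle about each station: (x + 26.1)² + (y + 22.3)² = 51.70²; (x + 9.5)² + (y + 72.5)² = 101.92²; (x + 44.5)² + (y + 15.6)² = 35.13².
Subtracting the S_05 equation from the S_06 and S_07 equations removes the quadratic terms:
33.2 x − 100.4 y = -3546.80
-36.8 x + 13.4 y = 2483.88
Solving the 2×2 system: x ≈ -62.1, y ≈ 14.8 km.

x ≈ -62.1 km, y ≈ 14.8 km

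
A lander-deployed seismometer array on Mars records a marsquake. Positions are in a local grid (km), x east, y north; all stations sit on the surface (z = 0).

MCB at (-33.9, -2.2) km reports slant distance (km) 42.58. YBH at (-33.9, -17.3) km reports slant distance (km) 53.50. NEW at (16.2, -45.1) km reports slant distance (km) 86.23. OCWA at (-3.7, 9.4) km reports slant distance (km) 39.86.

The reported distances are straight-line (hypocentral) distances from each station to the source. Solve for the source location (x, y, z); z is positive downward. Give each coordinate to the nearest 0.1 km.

(-23.3, 25.0, 31.0)

Each station gives a sphere (x−x_i)² + (y−y_i)² + z² = d_i² (stations at z=0).
Subtracting the MCB sphere from YBH and NEW: z² cancels, leaving linear equations in x and y:
0.0 x − 30.2 y = -754.74
100.2 x − 85.8 y = -4480.16
Solving: x ≈ -23.312, y ≈ 24.992 km (keep extra digits for the depth step; rounded: -23.3, 25.0).
Then from the MCB sphere: z² = 42.58² − (x + 33.9)² − (y + 2.2)² with x = -23.312, y = 24.992, so z ≈ 31.009 ≈ 31.0 km.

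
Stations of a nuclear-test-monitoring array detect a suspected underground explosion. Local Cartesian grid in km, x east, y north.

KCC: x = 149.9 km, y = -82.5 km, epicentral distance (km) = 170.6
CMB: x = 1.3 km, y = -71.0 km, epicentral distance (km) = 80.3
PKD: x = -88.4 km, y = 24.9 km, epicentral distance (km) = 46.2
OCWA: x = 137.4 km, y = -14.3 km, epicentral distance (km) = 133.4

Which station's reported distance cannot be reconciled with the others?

PKD

Solve using three stations at a time. Using KCC, CMB, OCWA (subtract circle equations pairwise → linear system) gives (x, y) ≈ (6.0, 9.3).
Distances from that point to each station vs reported:
  KCC: calculated 170.7 vs reported 170.6 → residual 0.1 km
  CMB: calculated 80.4 vs reported 80.3 → residual 0.1 km
  PKD: calculated 95.7 vs reported 46.2 → residual 49.5 km
  OCWA: calculated 133.5 vs reported 133.4 → residual 0.1 km
KCC, CMB, OCWA are mutually consistent (residuals ≈ 0); PKD is off by 49.5 km.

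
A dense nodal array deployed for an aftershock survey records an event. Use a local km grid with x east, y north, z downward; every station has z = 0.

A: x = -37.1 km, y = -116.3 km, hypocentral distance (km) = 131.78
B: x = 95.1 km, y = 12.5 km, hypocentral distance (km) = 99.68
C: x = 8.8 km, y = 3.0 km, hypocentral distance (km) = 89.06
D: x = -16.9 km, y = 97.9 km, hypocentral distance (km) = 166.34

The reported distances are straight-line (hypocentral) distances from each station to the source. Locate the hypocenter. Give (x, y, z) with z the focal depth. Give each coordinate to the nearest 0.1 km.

x ≈ 45.6 km, y ≈ -40.1 km, depth ≈ 68.7 km

Each station gives a sphere (x−x_i)² + (y−y_i)² + z² = d_i² (stations at z=0).
Subtracting the A sphere from B and C: z² cancels, leaving linear equations in x and y:
264.4 x + 257.6 y = 1728.03
91.8 x + 238.6 y = -5381.38
Solving: x ≈ 45.604, y ≈ -40.100 km (keep extra digits for the depth step; rounded: 45.6, -40.1).
Then from the A sphere: z² = 131.78² − (x + 37.1)² − (y + 116.3)² with x = 45.604, y = -40.100, so z ≈ 68.699 ≈ 68.7 km.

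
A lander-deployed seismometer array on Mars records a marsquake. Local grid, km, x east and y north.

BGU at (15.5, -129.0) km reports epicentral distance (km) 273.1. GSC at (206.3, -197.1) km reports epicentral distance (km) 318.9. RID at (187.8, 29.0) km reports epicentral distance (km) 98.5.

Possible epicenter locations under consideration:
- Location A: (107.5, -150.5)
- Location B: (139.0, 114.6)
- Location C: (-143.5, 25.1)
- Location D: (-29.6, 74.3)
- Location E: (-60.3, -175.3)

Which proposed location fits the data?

Location B

For each candidate, compare |candidate − station| to the reported distance:
Location A: residuals BGU 178.6, GSC 209.7, RID 98.1 → max 209.7 km
Location B: residuals BGU 0.0, GSC 0.0, RID 0.0 → max 0.0 km
Location C: residuals BGU 51.7, GSC 95.5, RID 232.8 → max 232.8 km
Location D: residuals BGU 64.9, GSC 40.7, RID 123.6 → max 123.6 km
Location E: residuals BGU 184.3, GSC 51.4, RID 222.9 → max 222.9 km
Only Location B has all residuals ≈ 0.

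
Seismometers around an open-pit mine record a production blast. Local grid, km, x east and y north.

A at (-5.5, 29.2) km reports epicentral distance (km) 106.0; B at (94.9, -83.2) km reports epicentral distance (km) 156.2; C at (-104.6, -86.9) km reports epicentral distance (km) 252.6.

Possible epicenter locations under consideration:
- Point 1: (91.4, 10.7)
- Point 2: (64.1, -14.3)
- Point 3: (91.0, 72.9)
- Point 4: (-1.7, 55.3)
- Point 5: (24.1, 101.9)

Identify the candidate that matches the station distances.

For each candidate, compare |candidate − station| to the reported distance:
Point 1: residuals A 7.3, B 62.2, C 33.6 → max 62.2 km
Point 2: residuals A 23.9, B 80.7, C 68.9 → max 80.7 km
Point 3: residuals A 0.1, B 0.1, C 0.0 → max 0.1 km
Point 4: residuals A 79.6, B 12.7, C 77.1 → max 79.6 km
Point 5: residuals A 27.5, B 42.0, C 24.1 → max 42.0 km
Only Point 3 has all residuals ≈ 0.

Point 3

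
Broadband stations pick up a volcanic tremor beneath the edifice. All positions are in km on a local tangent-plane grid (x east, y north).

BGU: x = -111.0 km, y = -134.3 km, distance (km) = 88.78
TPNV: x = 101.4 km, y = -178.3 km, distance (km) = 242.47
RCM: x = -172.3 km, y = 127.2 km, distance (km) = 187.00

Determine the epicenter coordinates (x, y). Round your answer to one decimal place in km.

Circle about each station: (x + 111.0)² + (y + 134.3)² = 88.78²; (x − 101.4)² + (y + 178.3)² = 242.47²; (x + 172.3)² + (y − 127.2)² = 187.00².
Subtracting the BGU equation from the TPNV and RCM equations removes the quadratic terms:
424.8 x − 88.0 y = -39194.45
-122.6 x + 523.0 y = -11577.47
Solving the 2×2 system: x ≈ -101.8, y ≈ -46.0 km.
Check against BGU (with the unrounded x, y): √((x + 111.0)²+(y + 134.3)²) = 88.78 ≈ 88.78 km. ✓

(-101.8, -46.0)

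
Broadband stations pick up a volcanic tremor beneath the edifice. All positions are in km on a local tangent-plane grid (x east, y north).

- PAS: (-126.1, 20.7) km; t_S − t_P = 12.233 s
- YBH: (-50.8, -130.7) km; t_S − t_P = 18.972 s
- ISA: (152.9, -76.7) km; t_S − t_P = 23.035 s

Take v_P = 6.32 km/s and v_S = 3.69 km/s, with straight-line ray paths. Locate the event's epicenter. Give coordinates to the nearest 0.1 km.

Distance from S−P lag: d = Δt · v_P v_S / (v_P − v_S) = Δt · (6.32·3.69)/(6.32−3.69) ≈ 8.8672·Δt.
So d_PAS = 108.47, d_YBH = 168.23, d_ISA = 204.26 km.
Circle about each station: (x + 126.1)² + (y − 20.7)² = 108.47²; (x + 50.8)² + (y + 130.7)² = 168.23²; (x − 152.9)² + (y + 76.7)² = 204.26².
Subtracting the PAS equation from the YBH and ISA equations removes the quadratic terms:
150.6 x − 302.8 y = -13202.16
558.0 x − 194.8 y = -17024.81
Solving the 2×2 system: x ≈ -18.5, y ≈ 34.4 km.

x ≈ -18.5 km, y ≈ 34.4 km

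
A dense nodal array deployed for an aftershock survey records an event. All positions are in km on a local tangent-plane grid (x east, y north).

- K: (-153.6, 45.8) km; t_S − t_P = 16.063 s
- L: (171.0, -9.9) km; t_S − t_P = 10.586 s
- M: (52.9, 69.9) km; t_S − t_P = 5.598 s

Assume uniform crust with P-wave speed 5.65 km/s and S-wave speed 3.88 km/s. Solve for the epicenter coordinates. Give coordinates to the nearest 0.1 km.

40.4 km east, 1.7 km north

Distance from S−P lag: d = Δt · v_P v_S / (v_P − v_S) = Δt · (5.65·3.88)/(5.65−3.88) ≈ 12.3853·Δt.
So d_K = 198.95, d_L = 131.11, d_M = 69.33 km.
Circle about each station: (x + 153.6)² + (y − 45.8)² = 198.95²; (x − 171.0)² + (y + 9.9)² = 131.11²; (x − 52.9)² + (y − 69.9)² = 69.33².
Subtracting the K equation from the L and M equations removes the quadratic terms:
649.2 x − 111.4 y = 26039.68
413.0 x + 48.2 y = 16768.27
Solving the 2×2 system: x ≈ 40.4, y ≈ 1.7 km.
Check against K (with the unrounded x, y): √((x + 153.6)²+(y − 45.8)²) = 198.95 ≈ 198.95 km. ✓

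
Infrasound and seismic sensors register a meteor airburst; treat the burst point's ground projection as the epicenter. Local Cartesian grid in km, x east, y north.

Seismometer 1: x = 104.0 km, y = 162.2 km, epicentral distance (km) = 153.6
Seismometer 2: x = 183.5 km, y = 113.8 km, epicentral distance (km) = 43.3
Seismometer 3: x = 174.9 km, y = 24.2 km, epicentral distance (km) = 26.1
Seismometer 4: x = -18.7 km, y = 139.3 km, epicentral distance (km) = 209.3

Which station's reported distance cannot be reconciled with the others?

Solve using three stations at a time. Using Seismometer 1, Seismometer 3, Seismometer 4 (subtract circle equations pairwise → linear system) gives (x, y) ≈ (150.2, 15.7).
Distances from that point to each station vs reported:
  Seismometer 1: calculated 153.6 vs reported 153.6 → residual 0.0 km
  Seismometer 2: calculated 103.6 vs reported 43.3 → residual 60.3 km
  Seismometer 3: calculated 26.1 vs reported 26.1 → residual 0.0 km
  Seismometer 4: calculated 209.3 vs reported 209.3 → residual 0.0 km
Seismometer 1, Seismometer 3, Seismometer 4 are mutually consistent (residuals ≈ 0); Seismometer 2 is off by 60.3 km.

Seismometer 2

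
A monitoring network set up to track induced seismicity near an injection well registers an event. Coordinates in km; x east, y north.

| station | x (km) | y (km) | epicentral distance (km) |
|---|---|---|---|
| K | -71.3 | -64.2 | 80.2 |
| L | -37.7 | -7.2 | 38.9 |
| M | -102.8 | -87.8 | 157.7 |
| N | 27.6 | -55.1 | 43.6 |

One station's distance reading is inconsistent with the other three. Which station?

Solve using three stations at a time. Using K, L, N (subtract circle equations pairwise → linear system) gives (x, y) ≈ (-2.3, -23.3).
Distances from that point to each station vs reported:
  K: calculated 80.2 vs reported 80.2 → residual 0.0 km
  L: calculated 38.9 vs reported 38.9 → residual 0.0 km
  M: calculated 119.4 vs reported 157.7 → residual 38.3 km
  N: calculated 43.6 vs reported 43.6 → residual 0.0 km
K, L, N are mutually consistent (residuals ≈ 0); M is off by 38.3 km.

M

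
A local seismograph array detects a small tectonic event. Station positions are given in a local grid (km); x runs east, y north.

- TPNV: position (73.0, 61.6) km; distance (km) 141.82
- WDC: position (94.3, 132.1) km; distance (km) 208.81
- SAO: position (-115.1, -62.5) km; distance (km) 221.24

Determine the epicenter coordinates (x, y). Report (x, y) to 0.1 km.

(105.7, -76.4)

Circle about each station: (x − 73.0)² + (y − 61.6)² = 141.82²; (x − 94.3)² + (y − 132.1)² = 208.81²; (x + 115.1)² + (y + 62.5)² = 221.24².
Subtracting pairs of circle equations eliminates x²+y² and gives linear equations (the radical axes):
42.6 x + 141.0 y = -6269.36
-376.2 x − 248.2 y = -20803.53
Solving the 2×2 system: x ≈ 105.7, y ≈ -76.4 km.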